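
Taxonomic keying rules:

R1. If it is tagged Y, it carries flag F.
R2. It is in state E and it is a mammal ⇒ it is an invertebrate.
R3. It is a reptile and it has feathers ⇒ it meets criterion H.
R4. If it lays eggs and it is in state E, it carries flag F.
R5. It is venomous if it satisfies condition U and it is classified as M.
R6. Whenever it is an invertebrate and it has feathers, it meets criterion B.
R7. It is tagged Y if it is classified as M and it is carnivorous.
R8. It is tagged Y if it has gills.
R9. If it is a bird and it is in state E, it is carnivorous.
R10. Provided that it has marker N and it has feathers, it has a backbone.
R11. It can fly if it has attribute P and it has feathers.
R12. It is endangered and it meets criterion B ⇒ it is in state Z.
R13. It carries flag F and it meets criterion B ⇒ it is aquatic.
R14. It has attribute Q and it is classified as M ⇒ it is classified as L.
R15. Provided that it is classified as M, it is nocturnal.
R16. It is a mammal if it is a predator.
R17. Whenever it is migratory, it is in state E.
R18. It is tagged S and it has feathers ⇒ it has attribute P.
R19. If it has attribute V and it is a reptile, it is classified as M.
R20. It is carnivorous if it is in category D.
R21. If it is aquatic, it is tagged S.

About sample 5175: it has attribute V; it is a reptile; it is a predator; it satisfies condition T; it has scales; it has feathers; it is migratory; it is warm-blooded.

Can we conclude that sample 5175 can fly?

Forward chaining from the given facts derives: meets criterion H, is a mammal, is in state E, is classified as M, is an invertebrate, meets criterion B, is nocturnal.
The only rule concluding "it can fly" is R11, which needs "it has attribute P"; that is never established.

No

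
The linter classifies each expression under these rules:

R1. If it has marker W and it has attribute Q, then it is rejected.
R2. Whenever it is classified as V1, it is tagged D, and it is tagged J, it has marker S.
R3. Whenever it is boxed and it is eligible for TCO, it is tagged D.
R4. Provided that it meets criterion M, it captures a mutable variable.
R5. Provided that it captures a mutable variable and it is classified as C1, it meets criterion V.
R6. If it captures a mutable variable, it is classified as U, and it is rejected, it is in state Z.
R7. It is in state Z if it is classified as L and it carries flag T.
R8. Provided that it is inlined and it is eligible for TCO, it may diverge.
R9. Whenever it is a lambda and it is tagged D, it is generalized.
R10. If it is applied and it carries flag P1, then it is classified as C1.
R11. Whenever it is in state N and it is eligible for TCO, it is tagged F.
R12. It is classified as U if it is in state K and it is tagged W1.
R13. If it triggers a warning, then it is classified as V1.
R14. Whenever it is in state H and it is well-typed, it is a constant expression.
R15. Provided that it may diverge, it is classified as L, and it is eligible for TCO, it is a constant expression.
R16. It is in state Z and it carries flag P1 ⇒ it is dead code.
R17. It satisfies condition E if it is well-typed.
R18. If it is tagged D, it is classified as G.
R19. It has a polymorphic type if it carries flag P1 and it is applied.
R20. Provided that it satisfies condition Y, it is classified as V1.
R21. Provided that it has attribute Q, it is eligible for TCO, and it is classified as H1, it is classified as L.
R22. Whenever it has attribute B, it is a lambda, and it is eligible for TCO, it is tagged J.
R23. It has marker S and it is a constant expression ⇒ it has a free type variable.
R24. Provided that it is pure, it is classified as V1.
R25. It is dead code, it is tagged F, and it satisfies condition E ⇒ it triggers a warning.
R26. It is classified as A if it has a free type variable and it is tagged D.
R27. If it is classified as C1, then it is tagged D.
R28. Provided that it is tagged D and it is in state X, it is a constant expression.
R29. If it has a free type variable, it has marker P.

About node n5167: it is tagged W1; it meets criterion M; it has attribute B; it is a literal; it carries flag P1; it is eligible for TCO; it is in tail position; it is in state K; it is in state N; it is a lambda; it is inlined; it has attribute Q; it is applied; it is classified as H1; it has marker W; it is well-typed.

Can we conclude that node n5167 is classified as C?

Forward chaining from the given facts derives: is rejected, captures a mutable variable, may diverge, is classified as C1, is tagged F, is classified as U, satisfies condition E, has a polymorphic type, is classified as L, is tagged J, is tagged D, meets criterion V, is in state Z, is generalized, is a constant expression, is dead code, is classified as G, triggers a warning, is classified as V1, has marker S, has a free type variable, is classified as A, has marker P.
No rule has "it is classified as C" as its conclusion, and it is not among the given facts.

No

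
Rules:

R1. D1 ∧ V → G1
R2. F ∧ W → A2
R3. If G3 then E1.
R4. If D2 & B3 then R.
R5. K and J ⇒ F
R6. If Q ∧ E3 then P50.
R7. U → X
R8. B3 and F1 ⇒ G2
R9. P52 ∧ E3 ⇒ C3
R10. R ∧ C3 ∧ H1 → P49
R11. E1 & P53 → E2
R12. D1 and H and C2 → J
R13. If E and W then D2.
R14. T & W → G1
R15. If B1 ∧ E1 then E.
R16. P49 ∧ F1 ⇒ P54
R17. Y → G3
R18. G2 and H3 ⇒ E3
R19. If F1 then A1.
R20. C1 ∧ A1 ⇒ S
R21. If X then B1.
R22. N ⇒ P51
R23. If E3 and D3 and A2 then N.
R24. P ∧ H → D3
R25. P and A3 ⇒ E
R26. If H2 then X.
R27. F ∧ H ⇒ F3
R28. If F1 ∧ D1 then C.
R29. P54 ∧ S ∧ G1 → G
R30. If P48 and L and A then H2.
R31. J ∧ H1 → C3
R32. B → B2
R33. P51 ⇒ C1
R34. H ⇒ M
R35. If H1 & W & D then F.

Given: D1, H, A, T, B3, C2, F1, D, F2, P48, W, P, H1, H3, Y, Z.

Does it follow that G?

Forward chaining from the given facts derives: G2, J, G1, G3, E3, A1, D3, C, C3, M, F, A2, E1, N, F3, P51, C1, S.
The only rule concluding G is R29, which needs P54; that is never established.

No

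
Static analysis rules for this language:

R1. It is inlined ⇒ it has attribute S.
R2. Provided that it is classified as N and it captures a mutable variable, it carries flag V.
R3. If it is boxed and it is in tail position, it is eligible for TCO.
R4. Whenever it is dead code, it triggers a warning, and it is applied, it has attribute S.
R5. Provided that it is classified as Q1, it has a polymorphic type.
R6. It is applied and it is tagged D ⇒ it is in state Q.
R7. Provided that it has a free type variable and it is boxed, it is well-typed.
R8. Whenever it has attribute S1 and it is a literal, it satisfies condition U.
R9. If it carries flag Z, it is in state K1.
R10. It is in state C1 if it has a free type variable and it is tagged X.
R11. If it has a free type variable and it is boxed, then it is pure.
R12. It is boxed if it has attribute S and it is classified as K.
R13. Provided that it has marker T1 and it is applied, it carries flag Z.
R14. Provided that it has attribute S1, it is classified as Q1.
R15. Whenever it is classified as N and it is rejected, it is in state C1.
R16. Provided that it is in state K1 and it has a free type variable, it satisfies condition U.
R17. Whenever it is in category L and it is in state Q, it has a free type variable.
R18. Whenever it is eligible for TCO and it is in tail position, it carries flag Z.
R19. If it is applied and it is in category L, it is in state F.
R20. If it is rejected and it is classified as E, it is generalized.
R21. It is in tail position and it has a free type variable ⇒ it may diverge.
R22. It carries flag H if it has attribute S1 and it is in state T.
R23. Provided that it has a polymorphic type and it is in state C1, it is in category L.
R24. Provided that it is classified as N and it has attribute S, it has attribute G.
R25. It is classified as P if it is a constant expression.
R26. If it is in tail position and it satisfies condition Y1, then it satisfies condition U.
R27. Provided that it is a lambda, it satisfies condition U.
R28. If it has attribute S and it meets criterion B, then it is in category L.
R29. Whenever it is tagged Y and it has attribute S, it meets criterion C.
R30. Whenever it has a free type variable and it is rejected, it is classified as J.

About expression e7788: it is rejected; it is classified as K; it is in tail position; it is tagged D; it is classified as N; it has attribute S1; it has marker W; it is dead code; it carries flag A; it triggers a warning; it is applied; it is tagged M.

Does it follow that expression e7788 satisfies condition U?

By R4 (it is dead code, it triggers a warning, it is applied): it has attribute S.
By R6 (it is applied, it is tagged D): it is in state Q.
By R12 (it has attribute S, it is classified as K): it is boxed.
By R14 (it has attribute S1): it is classified as Q1.
By R15 (it is classified as N, it is rejected): it is in state C1.
By R3 (it is boxed, it is in tail position): it is eligible for TCO.
By R5 (it is classified as Q1): it has a polymorphic type.
By R18 (it is eligible for TCO, it is in tail position): it carries flag Z.
By R23 (it has a polymorphic type, it is in state C1): it is in category L.
By R9 (it carries flag Z): it is in state K1.
By R17 (it is in category L, it is in state Q): it has a free type variable.
By R16 (it is in state K1, it has a free type variable): it satisfies condition U.

Yes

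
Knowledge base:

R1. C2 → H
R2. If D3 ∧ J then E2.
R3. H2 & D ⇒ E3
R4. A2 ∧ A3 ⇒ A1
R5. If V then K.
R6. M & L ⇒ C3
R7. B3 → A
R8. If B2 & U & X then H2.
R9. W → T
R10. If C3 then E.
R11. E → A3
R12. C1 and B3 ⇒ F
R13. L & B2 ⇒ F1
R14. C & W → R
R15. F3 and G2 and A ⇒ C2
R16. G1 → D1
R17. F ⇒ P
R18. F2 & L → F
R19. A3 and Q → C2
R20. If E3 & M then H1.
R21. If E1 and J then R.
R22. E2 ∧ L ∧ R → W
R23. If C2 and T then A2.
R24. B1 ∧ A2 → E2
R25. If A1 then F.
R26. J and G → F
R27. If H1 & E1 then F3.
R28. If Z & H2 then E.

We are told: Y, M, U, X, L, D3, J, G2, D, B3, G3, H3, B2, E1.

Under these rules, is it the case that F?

E2  (by R2: D3, J)
C3  (by R6: M, L)
A  (by R7: B3)
H2  (by R8: B2, U, X)
E  (by R10: C3)
A3  (by R11: E)
R  (by R21: E1, J)
W  (by R22: E2, L, R)
E3  (by R3: H2, D)
T  (by R9: W)
H1  (by R20: E3, M)
F3  (by R27: H1, E1)
C2  (by R15: F3, G2, A)
A2  (by R23: C2, T)
A1  (by R4: A2, A3)
F  (by R25: A1)

Yes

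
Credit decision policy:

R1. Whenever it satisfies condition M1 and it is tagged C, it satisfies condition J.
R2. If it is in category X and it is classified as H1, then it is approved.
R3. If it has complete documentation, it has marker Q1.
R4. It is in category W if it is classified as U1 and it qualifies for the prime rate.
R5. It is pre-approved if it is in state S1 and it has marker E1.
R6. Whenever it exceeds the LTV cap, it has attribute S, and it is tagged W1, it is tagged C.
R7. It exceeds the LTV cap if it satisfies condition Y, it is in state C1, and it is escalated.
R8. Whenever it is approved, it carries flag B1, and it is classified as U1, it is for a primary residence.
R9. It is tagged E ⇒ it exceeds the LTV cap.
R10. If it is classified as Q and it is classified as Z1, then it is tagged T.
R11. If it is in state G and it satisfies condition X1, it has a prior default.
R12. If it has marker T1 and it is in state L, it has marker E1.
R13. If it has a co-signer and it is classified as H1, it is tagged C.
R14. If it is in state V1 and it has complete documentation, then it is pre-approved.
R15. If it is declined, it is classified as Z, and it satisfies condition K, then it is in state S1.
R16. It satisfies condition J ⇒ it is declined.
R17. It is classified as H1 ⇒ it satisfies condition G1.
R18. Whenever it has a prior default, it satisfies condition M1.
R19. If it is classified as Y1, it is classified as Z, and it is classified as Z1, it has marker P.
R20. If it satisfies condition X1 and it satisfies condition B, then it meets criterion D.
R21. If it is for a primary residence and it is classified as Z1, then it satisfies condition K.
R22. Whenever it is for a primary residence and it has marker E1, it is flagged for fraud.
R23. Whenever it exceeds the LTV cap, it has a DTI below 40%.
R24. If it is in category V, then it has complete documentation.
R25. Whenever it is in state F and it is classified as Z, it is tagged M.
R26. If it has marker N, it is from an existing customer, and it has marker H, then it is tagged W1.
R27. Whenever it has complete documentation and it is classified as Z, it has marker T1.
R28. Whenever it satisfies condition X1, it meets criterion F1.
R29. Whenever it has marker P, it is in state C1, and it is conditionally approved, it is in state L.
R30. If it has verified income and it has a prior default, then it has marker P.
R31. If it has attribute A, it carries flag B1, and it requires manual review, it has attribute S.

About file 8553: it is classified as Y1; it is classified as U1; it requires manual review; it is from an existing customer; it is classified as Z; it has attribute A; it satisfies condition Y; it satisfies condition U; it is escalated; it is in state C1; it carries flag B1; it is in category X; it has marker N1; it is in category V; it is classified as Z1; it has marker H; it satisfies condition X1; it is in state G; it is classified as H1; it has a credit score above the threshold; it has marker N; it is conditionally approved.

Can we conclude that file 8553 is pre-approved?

Yes

By R2 (it is in category X, it is classified as H1): it is approved.
By R7 (it satisfies condition Y, it is in state C1, it is escalated): it exceeds the LTV cap.
By R8 (it is approved, it carries flag B1, it is classified as U1): it is for a primary residence.
By R11 (it is in state G, it satisfies condition X1): it has a prior default.
By R18 (it has a prior default): it satisfies condition M1.
By R19 (it is classified as Y1, it is classified as Z, it is classified as Z1): it has marker P.
By R21 (it is for a primary residence, it is classified as Z1): it satisfies condition K.
By R24 (it is in category V): it has complete documentation.
By R26 (it has marker N, it is from an existing customer, it has marker H): it is tagged W1.
By R27 (it has complete documentation, it is classified as Z): it has marker T1.
By R29 (it has marker P, it is in state C1, it is conditionally approved): it is in state L.
By R31 (it has attribute A, it carries flag B1, it requires manual review): it has attribute S.
By R6 (it exceeds the LTV cap, it has attribute S, it is tagged W1): it is tagged C.
By R12 (it has marker T1, it is in state L): it has marker E1.
By R1 (it satisfies condition M1, it is tagged C): it satisfies condition J.
By R16 (it satisfies condition J): it is declined.
By R15 (it is declined, it is classified as Z, it satisfies condition K): it is in state S1.
By R5 (it is in state S1, it has marker E1): it is pre-approved.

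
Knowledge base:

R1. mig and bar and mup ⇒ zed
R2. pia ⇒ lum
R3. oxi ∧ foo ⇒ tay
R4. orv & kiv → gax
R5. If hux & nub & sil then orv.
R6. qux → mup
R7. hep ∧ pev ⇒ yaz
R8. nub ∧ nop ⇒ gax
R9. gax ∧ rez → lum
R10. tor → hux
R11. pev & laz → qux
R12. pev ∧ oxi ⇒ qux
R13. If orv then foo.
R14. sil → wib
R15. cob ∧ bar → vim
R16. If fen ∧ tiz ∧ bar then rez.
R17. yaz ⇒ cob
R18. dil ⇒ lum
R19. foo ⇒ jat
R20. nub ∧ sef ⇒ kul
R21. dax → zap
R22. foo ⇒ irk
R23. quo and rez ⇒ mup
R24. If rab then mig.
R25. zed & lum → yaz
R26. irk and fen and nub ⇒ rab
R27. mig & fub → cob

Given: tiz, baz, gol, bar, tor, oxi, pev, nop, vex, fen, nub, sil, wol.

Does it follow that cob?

Yes

gax  (by R8: nub, nop)
hux  (by R10: tor)
qux  (by R12: pev, oxi)
rez  (by R16: fen, tiz, bar)
orv  (by R5: hux, nub, sil)
mup  (by R6: qux)
lum  (by R9: gax, rez)
foo  (by R13: orv)
irk  (by R22: foo)
rab  (by R26: irk, fen, nub)
mig  (by R24: rab)
zed  (by R1: mig, bar, mup)
yaz  (by R25: zed, lum)
cob  (by R17: yaz)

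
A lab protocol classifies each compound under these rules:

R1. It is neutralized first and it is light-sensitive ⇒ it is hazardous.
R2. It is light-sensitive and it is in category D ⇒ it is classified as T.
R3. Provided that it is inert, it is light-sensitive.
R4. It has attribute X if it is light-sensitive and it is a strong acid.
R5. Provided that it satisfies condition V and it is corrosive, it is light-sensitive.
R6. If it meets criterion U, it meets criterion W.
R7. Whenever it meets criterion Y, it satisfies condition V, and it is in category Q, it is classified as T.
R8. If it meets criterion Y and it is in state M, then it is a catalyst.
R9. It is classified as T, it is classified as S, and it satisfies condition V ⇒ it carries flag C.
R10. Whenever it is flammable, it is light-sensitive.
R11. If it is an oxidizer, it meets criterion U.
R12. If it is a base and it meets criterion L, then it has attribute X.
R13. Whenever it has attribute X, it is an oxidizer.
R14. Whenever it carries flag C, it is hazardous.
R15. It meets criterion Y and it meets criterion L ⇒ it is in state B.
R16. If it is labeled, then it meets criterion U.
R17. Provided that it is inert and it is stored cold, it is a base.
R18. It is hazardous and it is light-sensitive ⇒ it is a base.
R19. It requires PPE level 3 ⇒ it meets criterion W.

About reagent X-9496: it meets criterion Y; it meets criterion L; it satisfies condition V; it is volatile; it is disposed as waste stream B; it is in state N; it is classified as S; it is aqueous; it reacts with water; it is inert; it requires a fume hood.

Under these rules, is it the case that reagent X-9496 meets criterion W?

Forward chaining from the given facts derives: is light-sensitive, is in state B.
Rules concluding "it meets criterion W": R6 needs "it meets criterion U"; R19 needs "it requires PPE level 3" — none of these are established.

No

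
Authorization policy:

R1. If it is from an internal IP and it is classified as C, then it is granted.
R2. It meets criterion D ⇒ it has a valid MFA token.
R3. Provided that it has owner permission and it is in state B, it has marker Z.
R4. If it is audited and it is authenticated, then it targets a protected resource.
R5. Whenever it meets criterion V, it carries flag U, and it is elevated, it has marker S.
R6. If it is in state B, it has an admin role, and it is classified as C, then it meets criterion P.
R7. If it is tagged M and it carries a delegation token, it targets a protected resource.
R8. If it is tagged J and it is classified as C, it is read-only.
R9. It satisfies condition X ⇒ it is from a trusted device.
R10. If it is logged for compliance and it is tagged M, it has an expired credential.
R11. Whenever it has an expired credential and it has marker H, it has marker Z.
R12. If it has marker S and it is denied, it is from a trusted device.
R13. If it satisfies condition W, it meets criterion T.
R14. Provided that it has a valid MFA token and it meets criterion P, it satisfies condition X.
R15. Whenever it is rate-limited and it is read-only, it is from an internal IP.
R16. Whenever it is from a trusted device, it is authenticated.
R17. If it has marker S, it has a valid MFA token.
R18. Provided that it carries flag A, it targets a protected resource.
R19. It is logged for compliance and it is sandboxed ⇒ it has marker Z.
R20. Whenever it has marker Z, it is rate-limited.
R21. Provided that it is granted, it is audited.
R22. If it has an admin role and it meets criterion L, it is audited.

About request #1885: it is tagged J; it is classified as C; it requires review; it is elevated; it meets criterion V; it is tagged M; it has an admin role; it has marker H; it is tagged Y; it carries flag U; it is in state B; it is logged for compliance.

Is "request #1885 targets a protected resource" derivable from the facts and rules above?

Yes

By R5 (it meets criterion V, it carries flag U, it is elevated): it has marker S.
By R6 (it is in state B, it has an admin role, it is classified as C): it meets criterion P.
By R8 (it is tagged J, it is classified as C): it is read-only.
By R10 (it is logged for compliance, it is tagged M): it has an expired credential.
By R11 (it has an expired credential, it has marker H): it has marker Z.
By R17 (it has marker S): it has a valid MFA token.
By R20 (it has marker Z): it is rate-limited.
By R14 (it has a valid MFA token, it meets criterion P): it satisfies condition X.
By R15 (it is rate-limited, it is read-only): it is from an internal IP.
By R1 (it is from an internal IP, it is classified as C): it is granted.
By R9 (it satisfies condition X): it is from a trusted device.
By R16 (it is from a trusted device): it is authenticated.
By R21 (it is granted): it is audited.
By R4 (it is audited, it is authenticated): it targets a protected resource.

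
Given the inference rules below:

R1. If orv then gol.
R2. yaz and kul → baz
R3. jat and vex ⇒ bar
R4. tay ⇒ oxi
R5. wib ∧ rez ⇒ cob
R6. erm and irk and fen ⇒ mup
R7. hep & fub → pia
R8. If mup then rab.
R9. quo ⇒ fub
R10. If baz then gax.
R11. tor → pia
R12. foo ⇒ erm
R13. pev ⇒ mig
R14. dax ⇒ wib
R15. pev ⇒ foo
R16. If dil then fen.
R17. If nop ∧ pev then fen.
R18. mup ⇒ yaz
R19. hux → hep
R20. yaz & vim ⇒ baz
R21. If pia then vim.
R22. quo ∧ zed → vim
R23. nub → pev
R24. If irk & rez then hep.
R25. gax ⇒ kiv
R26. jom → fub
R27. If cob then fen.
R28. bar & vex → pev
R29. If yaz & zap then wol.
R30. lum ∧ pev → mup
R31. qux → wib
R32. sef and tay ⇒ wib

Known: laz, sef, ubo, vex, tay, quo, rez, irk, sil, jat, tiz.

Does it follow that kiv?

Yes

bar  (by R3: jat, vex)
fub  (by R9: quo)
hep  (by R24: irk, rez)
pev  (by R28: bar, vex)
wib  (by R32: sef, tay)
cob  (by R5: wib, rez)
pia  (by R7: hep, fub)
foo  (by R15: pev)
vim  (by R21: pia)
fen  (by R27: cob)
erm  (by R12: foo)
mup  (by R6: erm, irk, fen)
yaz  (by R18: mup)
baz  (by R20: yaz, vim)
gax  (by R10: baz)
kiv  (by R25: gax)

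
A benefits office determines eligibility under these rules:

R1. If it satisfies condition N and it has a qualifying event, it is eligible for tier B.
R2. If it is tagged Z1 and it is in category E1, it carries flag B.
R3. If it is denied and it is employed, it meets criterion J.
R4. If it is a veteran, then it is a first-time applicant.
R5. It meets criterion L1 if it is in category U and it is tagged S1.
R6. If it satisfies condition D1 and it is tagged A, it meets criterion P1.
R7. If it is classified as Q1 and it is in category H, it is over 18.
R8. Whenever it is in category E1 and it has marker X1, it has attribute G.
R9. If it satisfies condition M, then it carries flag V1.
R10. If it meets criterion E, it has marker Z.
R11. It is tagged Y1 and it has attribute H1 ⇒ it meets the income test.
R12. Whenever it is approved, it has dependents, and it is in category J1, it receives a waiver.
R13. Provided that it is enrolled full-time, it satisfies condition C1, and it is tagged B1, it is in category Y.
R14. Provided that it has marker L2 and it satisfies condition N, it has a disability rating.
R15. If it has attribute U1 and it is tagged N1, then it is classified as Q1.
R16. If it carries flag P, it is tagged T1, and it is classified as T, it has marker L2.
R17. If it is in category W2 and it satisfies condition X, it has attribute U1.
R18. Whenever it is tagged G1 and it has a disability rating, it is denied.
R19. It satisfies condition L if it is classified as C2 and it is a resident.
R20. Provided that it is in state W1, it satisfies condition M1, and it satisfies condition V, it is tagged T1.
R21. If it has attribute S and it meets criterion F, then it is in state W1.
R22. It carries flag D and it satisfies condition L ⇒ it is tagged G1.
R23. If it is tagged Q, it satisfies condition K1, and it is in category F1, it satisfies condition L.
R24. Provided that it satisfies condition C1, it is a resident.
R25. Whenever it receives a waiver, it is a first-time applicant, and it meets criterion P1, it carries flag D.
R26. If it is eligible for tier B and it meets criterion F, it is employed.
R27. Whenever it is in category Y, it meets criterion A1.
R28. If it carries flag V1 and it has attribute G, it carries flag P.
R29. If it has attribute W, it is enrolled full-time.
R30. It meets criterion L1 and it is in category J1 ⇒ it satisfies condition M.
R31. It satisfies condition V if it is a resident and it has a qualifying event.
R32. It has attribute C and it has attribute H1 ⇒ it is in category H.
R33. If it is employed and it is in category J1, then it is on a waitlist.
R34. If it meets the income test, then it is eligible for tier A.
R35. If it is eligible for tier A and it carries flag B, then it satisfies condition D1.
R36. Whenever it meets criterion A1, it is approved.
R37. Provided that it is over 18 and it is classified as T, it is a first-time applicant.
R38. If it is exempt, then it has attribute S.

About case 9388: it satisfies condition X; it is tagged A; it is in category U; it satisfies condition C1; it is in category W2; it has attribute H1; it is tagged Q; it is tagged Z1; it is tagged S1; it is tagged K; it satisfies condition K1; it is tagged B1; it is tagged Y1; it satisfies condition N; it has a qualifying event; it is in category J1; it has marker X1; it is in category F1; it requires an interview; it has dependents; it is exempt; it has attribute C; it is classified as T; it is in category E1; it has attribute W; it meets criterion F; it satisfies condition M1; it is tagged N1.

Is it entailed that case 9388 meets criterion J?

By R1 (it satisfies condition N, it has a qualifying event): it is eligible for tier B.
By R2 (it is tagged Z1, it is in category E1): it carries flag B.
By R5 (it is in category U, it is tagged S1): it meets criterion L1.
By R8 (it is in category E1, it has marker X1): it has attribute G.
By R11 (it is tagged Y1, it has attribute H1): it meets the income test.
By R17 (it is in category W2, it satisfies condition X): it has attribute U1.
By R23 (it is tagged Q, it satisfies condition K1, it is in category F1): it satisfies condition L.
By R24 (it satisfies condition C1): it is a resident.
By R26 (it is eligible for tier B, it meets criterion F): it is employed.
By R29 (it has attribute W): it is enrolled full-time.
By R30 (it meets criterion L1, it is in category J1): it satisfies condition M.
By R31 (it is a resident, it has a qualifying event): it satisfies condition V.
By R32 (it has attribute C, it has attribute H1): it is in category H.
By R34 (it meets the income test): it is eligible for tier A.
By R35 (it is eligible for tier A, it carries flag B): it satisfies condition D1.
By R38 (it is exempt): it has attribute S.
By R6 (it satisfies condition D1, it is tagged A): it meets criterion P1.
By R9 (it satisfies condition M): it carries flag V1.
By R13 (it is enrolled full-time, it satisfies condition C1, it is tagged B1): it is in category Y.
By R15 (it has attribute U1, it is tagged N1): it is classified as Q1.
By R21 (it has attribute S, it meets criterion F): it is in state W1.
By R27 (it is in category Y): it meets criterion A1.
By R28 (it carries flag V1, it has attribute G): it carries flag P.
By R36 (it meets criterion A1): it is approved.
By R7 (it is classified as Q1, it is in category H): it is over 18.
By R12 (it is approved, it has dependents, it is in category J1): it receives a waiver.
By R20 (it is in state W1, it satisfies condition M1, it satisfies condition V): it is tagged T1.
By R37 (it is over 18, it is classified as T): it is a first-time applicant.
By R16 (it carries flag P, it is tagged T1, it is classified as T): it has marker L2.
By R25 (it receives a waiver, it is a first-time applicant, it meets criterion P1): it carries flag D.
By R14 (it has marker L2, it satisfies condition N): it has a disability rating.
By R22 (it carries flag D, it satisfies condition L): it is tagged G1.
By R18 (it is tagged G1, it has a disability rating): it is denied.
By R3 (it is denied, it is employed): it meets criterion J.

Yes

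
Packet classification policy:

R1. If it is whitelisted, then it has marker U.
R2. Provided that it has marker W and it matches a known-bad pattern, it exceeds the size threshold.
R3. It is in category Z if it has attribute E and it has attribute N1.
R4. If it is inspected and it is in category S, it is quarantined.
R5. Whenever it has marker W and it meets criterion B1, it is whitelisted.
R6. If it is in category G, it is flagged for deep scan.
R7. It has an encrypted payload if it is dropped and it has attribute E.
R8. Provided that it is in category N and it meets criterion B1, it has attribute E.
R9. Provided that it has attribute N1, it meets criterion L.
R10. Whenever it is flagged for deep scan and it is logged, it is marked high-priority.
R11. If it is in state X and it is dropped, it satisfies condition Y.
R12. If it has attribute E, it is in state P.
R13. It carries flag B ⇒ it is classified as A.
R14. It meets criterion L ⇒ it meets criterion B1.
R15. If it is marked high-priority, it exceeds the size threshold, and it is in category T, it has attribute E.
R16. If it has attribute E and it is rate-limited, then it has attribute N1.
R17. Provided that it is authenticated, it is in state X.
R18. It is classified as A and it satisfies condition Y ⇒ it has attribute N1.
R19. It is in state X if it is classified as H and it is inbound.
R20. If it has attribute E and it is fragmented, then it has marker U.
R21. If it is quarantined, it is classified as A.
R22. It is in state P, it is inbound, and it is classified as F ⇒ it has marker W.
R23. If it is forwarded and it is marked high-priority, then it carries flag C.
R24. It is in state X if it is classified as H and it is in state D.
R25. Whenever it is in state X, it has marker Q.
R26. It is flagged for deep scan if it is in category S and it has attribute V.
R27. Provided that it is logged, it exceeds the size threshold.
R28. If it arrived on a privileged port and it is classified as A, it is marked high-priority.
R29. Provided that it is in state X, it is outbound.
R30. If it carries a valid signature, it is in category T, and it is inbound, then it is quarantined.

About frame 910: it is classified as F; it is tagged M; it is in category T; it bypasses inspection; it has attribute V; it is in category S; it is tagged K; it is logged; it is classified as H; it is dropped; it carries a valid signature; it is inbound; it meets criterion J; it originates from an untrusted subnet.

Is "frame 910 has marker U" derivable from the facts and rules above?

By R19 (it is classified as H, it is inbound): it is in state X.
By R26 (it is in category S, it has attribute V): it is flagged for deep scan.
By R27 (it is logged): it exceeds the size threshold.
By R30 (it carries a valid signature, it is in category T, it is inbound): it is quarantined.
By R10 (it is flagged for deep scan, it is logged): it is marked high-priority.
By R11 (it is in state X, it is dropped): it satisfies condition Y.
By R15 (it is marked high-priority, it exceeds the size threshold, it is in category T): it has attribute E.
By R21 (it is quarantined): it is classified as A.
By R12 (it has attribute E): it is in state P.
By R18 (it is classified as A, it satisfies condition Y): it has attribute N1.
By R22 (it is in state P, it is inbound, it is classified as F): it has marker W.
By R9 (it has attribute N1): it meets criterion L.
By R14 (it meets criterion L): it meets criterion B1.
By R5 (it has marker W, it meets criterion B1): it is whitelisted.
By R1 (it is whitelisted): it has marker U.

Yes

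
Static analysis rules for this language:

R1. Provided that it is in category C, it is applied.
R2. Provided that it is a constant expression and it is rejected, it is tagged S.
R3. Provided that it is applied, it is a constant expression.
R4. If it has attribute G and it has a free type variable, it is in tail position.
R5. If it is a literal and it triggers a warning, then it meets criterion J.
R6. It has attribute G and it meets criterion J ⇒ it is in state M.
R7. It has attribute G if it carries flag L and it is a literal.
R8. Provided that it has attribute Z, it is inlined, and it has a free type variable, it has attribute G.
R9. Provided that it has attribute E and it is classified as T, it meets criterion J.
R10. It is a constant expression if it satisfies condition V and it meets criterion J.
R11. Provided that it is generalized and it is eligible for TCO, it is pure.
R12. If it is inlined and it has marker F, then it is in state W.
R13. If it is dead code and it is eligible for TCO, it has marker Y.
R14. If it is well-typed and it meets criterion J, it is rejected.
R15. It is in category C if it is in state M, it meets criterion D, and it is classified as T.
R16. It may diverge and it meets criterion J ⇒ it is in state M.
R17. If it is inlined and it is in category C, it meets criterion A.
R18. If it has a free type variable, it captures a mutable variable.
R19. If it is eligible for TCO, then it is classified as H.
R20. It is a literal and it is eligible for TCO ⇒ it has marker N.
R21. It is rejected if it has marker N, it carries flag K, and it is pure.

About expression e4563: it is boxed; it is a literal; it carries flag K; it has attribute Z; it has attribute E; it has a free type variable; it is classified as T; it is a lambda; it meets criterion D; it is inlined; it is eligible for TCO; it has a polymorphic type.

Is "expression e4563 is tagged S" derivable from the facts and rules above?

No

Forward chaining from the given facts derives: has attribute G, meets criterion J, captures a mutable variable, is classified as H, has marker N, is in tail position, is in state M, is in category C, meets criterion A, is applied, is a constant expression.
The only rule concluding "it is tagged S" is R2, which needs "it is rejected"; that is never established.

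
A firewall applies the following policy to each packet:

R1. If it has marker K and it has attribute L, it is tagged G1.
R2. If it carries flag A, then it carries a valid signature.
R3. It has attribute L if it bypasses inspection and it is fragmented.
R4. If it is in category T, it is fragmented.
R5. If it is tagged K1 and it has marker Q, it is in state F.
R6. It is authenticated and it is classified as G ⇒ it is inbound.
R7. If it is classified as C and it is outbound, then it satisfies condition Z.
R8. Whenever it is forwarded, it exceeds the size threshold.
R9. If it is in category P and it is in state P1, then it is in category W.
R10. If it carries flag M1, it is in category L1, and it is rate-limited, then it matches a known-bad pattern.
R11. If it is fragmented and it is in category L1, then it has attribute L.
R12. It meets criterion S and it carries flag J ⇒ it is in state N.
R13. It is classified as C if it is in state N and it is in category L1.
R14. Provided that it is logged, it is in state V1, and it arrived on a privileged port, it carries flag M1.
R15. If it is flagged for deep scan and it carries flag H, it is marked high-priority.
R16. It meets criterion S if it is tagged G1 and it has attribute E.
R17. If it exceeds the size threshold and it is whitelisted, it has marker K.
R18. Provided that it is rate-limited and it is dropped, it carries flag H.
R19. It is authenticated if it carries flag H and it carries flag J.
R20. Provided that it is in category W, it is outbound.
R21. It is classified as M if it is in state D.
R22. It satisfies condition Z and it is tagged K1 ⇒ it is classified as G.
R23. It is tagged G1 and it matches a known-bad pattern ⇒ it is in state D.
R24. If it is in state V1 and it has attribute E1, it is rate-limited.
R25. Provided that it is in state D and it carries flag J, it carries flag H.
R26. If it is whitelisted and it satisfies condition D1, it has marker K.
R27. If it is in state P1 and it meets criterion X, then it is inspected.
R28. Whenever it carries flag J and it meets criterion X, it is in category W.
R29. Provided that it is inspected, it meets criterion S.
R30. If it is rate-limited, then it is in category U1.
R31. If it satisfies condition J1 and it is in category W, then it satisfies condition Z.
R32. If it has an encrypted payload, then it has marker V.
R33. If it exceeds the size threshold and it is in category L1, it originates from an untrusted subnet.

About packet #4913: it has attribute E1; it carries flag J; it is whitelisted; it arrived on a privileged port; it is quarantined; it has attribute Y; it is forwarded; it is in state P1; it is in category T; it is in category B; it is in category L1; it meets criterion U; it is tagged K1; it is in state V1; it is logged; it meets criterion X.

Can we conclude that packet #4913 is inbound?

By R4 (it is in category T): it is fragmented.
By R8 (it is forwarded): it exceeds the size threshold.
By R11 (it is fragmented, it is in category L1): it has attribute L.
By R14 (it is logged, it is in state V1, it arrived on a privileged port): it carries flag M1.
By R17 (it exceeds the size threshold, it is whitelisted): it has marker K.
By R24 (it is in state V1, it has attribute E1): it is rate-limited.
By R27 (it is in state P1, it meets criterion X): it is inspected.
By R28 (it carries flag J, it meets criterion X): it is in category W.
By R29 (it is inspected): it meets criterion S.
By R1 (it has marker K, it has attribute L): it is tagged G1.
By R10 (it carries flag M1, it is in category L1, it is rate-limited): it matches a known-bad pattern.
By R12 (it meets criterion S, it carries flag J): it is in state N.
By R13 (it is in state N, it is in category L1): it is classified as C.
By R20 (it is in category W): it is outbound.
By R23 (it is tagged G1, it matches a known-bad pattern): it is in state D.
By R25 (it is in state D, it carries flag J): it carries flag H.
By R7 (it is classified as C, it is outbound): it satisfies condition Z.
By R19 (it carries flag H, it carries flag J): it is authenticated.
By R22 (it satisfies condition Z, it is tagged K1): it is classified as G.
By R6 (it is authenticated, it is classified as G): it is inbound.

Yes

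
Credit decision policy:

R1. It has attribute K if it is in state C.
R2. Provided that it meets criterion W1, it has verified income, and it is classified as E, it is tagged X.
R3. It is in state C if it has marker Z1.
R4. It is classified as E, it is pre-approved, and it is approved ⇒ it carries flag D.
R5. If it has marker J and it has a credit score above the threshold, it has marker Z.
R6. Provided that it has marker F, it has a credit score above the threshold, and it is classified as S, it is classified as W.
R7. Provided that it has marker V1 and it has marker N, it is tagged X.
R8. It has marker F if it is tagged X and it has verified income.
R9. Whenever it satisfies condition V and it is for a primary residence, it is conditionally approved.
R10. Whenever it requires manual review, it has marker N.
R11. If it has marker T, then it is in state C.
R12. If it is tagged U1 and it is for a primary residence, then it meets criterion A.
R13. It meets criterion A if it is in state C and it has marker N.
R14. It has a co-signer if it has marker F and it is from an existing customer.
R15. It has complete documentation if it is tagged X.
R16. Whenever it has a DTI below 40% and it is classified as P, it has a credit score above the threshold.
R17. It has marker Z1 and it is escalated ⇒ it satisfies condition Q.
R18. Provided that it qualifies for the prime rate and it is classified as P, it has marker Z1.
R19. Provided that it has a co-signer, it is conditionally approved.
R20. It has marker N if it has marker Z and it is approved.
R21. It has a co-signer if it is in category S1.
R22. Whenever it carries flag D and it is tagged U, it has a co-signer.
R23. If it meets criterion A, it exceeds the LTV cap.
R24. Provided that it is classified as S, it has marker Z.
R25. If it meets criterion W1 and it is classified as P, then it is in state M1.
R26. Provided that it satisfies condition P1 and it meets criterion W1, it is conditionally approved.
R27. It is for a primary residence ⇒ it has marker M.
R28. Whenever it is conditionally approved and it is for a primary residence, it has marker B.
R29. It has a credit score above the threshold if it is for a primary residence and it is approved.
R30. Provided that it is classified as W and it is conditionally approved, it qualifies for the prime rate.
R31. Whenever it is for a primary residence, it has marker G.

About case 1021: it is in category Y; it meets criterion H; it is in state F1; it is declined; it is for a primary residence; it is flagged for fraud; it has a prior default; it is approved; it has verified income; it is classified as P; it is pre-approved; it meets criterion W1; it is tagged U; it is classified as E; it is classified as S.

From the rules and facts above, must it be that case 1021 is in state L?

No

Forward chaining from the given facts derives: is tagged X, carries flag D, has marker F, has complete documentation, has a co-signer, has marker Z, is in state M1, has marker M, has a credit score above the threshold, has marker G, is classified as W, is conditionally approved, has marker N, has marker B, qualifies for the prime rate, has marker Z1, is in state C, meets criterion A, exceeds the LTV cap, has attribute K.
No rule has "it is in state L" as its conclusion, and it is not among the given facts.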